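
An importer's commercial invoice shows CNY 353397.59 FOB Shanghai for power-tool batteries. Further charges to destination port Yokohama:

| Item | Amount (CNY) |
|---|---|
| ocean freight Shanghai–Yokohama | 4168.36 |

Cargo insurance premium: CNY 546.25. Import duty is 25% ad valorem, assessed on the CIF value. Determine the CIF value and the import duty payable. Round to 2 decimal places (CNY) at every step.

CIF = FOB price + freight + insurance
CIF = 353397.59 + 4168.36 + 546.25 = 358112.20
Import duty = 358112.20 × 25% = 89528.05

CIF value: CNY 358112.20; import duty: CNY 89528.05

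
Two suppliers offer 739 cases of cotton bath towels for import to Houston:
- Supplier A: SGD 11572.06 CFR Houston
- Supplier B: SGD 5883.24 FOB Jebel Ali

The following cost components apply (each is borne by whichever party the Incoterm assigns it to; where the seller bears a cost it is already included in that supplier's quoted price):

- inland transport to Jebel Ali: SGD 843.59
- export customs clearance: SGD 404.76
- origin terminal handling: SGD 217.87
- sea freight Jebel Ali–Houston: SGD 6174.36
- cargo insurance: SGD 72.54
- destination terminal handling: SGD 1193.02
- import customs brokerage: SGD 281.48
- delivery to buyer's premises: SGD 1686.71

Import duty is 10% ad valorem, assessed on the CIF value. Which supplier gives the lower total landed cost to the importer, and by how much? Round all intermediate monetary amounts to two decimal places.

Supplier A (CFR):
CIF value = CFR price + insurance = 11572.06 + 72.54 = 11644.60
Import duty = 11644.60 × 10% = 1164.46
Buyer bears (A): 72.54 + 1193.02 + 281.48 + 1686.71 = 3233.75
Landed cost (A) = invoice 11572.06 + 3233.75 + duty 1164.46 = 15970.27
Supplier B (FOB):
CIF value = FOB price + freight + insurance = 5883.24 + 6174.36 + 72.54 = 12130.14
Import duty = 12130.14 × 10% = 1213.01
Buyer bears (B): 6174.36 + 72.54 + 1193.02 + 281.48 + 1686.71 = 9408.11
Landed cost (B) = invoice 5883.24 + 9408.11 + duty 1213.01 = 16504.36
Difference = |15970.27 − 16504.36| = 534.09

Supplier A is cheaper by SGD 534.09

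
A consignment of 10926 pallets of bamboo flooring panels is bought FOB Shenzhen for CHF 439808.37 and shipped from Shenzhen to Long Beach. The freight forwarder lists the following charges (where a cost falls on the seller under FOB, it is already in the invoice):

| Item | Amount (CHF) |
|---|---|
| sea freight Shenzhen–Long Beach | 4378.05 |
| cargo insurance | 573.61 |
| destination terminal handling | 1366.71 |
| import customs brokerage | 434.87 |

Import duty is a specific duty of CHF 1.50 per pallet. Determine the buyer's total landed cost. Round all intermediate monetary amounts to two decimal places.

Total landed cost: CHF 462950.61

FOB: the seller bears costs until goods are on board at the origin port; the buyer bears freight, insurance and all costs thereafter.
CIF value = FOB price + freight + insurance = 439808.37 + 4378.05 + 573.61 = 444760.03
Import duty = 10926 × 1.50 = 16389.00
Buyer bears: freight 4378.05 + insurance 573.61 + destination terminal 1366.71 + brokerage 434.87 + duty 16389.00 = 23142.24
Landed cost = invoice 439808.37 + 23142.24 = 462950.61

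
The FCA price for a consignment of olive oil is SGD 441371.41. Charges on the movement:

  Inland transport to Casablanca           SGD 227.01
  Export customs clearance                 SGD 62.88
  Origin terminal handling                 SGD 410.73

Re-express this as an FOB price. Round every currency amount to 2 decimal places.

FOB price: SGD 441782.14

Not relevant to the conversion: export clearance, inland to port — on the seller under both FCA and FOB; already in the FCA price and stays in the FOB price.
From FCA to FOB, the seller additionally bears: origin terminal.
FOB price = 441371.41 + 410.73 = 441782.14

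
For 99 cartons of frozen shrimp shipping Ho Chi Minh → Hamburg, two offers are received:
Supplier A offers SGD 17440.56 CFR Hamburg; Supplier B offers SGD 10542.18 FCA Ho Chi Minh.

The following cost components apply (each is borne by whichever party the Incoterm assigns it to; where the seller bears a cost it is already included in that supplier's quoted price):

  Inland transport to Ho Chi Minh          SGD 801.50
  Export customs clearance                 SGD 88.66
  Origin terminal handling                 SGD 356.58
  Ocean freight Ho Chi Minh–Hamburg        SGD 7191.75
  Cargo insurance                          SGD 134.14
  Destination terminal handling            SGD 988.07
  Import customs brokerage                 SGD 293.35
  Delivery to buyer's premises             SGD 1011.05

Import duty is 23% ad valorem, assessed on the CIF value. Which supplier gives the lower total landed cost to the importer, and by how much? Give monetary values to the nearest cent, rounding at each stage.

Supplier A is cheaper by SGD 799.44

Supplier A (CFR):
CIF value = CFR price + insurance = 17440.56 + 134.14 = 17574.70
Import duty = 17574.70 × 23% = 4042.18
Buyer bears (A): 134.14 + 988.07 + 293.35 + 1011.05 = 2426.61
Landed cost (A) = invoice 17440.56 + 2426.61 + duty 4042.18 = 23909.35
Supplier B (FCA):
CIF value = FCA price + origin terminal + freight + insurance = 10542.18 + 356.58 + 7191.75 + 134.14 = 18224.65
Import duty = 18224.65 × 23% = 4191.67
Buyer bears (B): 356.58 + 7191.75 + 134.14 + 988.07 + 293.35 + 1011.05 = 9974.94
Landed cost (B) = invoice 10542.18 + 9974.94 + duty 4191.67 = 24708.79
Difference = |23909.35 − 24708.79| = 799.44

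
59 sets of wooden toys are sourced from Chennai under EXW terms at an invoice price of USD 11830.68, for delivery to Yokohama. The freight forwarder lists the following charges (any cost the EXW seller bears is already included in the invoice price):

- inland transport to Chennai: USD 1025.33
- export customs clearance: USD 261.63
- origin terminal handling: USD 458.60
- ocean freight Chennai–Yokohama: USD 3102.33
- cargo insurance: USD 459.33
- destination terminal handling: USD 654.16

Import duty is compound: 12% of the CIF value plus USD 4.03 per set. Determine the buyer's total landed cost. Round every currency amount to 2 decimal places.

Total landed cost: USD 20086.38

EXW: the seller makes goods available at their premises; the buyer bears all onward costs.
CIF value = EXW price + inland to port + export clearance + origin terminal + freight + insurance = 11830.68 + 1025.33 + 261.63 + 458.60 + 3102.33 + 459.33 = 17137.90
Ad valorem component: 17137.90 × 12% = 2056.55
Specific component: 59 × 4.03 = 237.77
Import duty = 2056.55 + 237.77 = 2294.32
Buyer bears: inland to port 1025.33 + export clearance 261.63 + origin terminal 458.60 + freight 3102.33 + insurance 459.33 + destination terminal 654.16 + duty 2294.32 = 8255.70
Landed cost = invoice 11830.68 + 8255.70 = 20086.38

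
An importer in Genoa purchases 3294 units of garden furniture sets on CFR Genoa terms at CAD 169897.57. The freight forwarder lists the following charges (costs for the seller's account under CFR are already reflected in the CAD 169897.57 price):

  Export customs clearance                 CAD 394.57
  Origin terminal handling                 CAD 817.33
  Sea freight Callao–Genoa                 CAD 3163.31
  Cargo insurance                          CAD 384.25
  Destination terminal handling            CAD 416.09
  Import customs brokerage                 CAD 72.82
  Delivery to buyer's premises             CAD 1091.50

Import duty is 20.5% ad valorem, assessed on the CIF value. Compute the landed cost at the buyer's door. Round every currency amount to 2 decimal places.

CFR: the seller pays costs through ocean freight to the destination port, but not insurance.
Already in the invoice (seller's account under CFR): export clearance, origin terminal, freight — exclude.
CIF value = CFR price + insurance = 169897.57 + 384.25 = 170281.82
Import duty = 170281.82 × 20.5% = 34907.77
Buyer bears: insurance 384.25 + destination terminal 416.09 + brokerage 72.82 + delivery 1091.50 + duty 34907.77 = 36872.43
Landed cost = invoice 169897.57 + 36872.43 = 206770.00

Total landed cost: CAD 206770.00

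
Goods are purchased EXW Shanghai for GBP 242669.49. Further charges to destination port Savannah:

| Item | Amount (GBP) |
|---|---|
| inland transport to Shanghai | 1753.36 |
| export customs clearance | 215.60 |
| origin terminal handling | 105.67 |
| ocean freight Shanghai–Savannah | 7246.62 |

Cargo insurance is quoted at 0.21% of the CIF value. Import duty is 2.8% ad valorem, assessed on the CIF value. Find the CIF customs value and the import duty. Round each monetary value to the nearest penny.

CIF value: GBP 252521.03; import duty: GBP 7070.59

Let C be the CIF value. C = EXW price + pre-shipment costs + freight + 0.21% × C
C − 0.21% × C = 242669.49 + 1753.36 + 215.60 + 105.67 + 7246.62
0.9979 × C = 251990.74
C = 251990.74 / 0.9979 = 252521.03
Insurance premium = 0.21% × 252521.03 = 530.29
Import duty = 252521.03 × 2.8% = 7070.59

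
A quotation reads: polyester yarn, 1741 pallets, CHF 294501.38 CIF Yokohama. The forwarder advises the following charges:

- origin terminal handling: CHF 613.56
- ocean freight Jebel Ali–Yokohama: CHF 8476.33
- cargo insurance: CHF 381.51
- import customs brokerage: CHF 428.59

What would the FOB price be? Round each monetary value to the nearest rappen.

FOB price: CHF 285643.54

Not relevant to the conversion: origin terminal — on the seller under both CIF and FOB; already in the CIF price and stays in the FOB price. brokerage — on the buyer under both terms; not part of either seller's price.
From CIF to FOB, the seller no longer bears: freight, insurance.
FOB price = 294501.38 − 8476.33 − 381.51 = 285643.54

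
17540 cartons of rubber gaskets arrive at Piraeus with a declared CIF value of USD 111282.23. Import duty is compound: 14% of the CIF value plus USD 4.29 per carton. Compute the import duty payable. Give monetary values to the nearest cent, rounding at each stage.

Ad valorem component: 111282.23 × 14% = 15579.51
Specific component: 17540 × 4.29 = 75246.60
Import duty = 15579.51 + 75246.60 = 90826.11

Import duty: USD 90826.11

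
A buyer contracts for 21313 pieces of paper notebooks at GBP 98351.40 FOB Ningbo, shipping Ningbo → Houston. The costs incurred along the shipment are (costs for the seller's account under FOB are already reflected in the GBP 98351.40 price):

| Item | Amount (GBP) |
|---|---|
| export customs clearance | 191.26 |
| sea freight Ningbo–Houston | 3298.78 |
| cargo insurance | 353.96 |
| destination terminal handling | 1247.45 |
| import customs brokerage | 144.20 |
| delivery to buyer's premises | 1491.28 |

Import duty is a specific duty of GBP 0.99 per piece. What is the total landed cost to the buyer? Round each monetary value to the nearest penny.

FOB: the seller bears costs until goods are on board at the origin port; the buyer bears freight, insurance and all costs thereafter.
Already in the invoice (seller's account under FOB): export clearance — exclude.
CIF value = FOB price + freight + insurance = 98351.40 + 3298.78 + 353.96 = 102004.14
Import duty = 21313 × 0.99 = 21099.87
Buyer bears: freight 3298.78 + insurance 353.96 + destination terminal 1247.45 + brokerage 144.20 + delivery 1491.28 + duty 21099.87 = 27635.54
Landed cost = invoice 98351.40 + 27635.54 = 125986.94

Total landed cost: GBP 125986.94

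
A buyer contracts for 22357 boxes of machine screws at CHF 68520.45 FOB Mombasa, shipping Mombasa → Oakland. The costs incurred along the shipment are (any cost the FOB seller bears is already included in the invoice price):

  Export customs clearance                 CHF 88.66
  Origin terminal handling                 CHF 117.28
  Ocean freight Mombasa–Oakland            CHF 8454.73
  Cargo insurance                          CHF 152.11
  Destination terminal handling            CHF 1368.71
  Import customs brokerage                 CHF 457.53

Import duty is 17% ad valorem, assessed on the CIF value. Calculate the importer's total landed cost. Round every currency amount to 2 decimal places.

FOB: the seller bears costs until goods are on board at the origin port; the buyer bears freight, insurance and all costs thereafter.
Already in the invoice (seller's account under FOB): export clearance, origin terminal — exclude.
CIF value = FOB price + freight + insurance = 68520.45 + 8454.73 + 152.11 = 77127.29
Import duty = 77127.29 × 17% = 13111.64
Buyer bears: freight 8454.73 + insurance 152.11 + destination terminal 1368.71 + brokerage 457.53 + duty 13111.64 = 23544.72
Landed cost = invoice 68520.45 + 23544.72 = 92065.17

Total landed cost: CHF 92065.17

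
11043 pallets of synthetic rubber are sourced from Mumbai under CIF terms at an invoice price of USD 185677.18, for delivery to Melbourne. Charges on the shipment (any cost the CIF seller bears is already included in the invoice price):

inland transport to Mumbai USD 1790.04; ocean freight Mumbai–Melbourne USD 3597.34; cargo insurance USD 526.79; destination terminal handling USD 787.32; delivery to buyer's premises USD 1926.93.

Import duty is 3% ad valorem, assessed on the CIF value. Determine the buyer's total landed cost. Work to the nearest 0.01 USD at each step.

Total landed cost: USD 193961.75

CIF: the seller pays costs through ocean freight and marine insurance to the destination port.
Already in the invoice (seller's account under CIF): inland to port, freight, insurance — exclude.
The CIF price already equals the CIF value: 185677.18
Import duty = 185677.18 × 3% = 5570.32
Buyer bears: destination terminal 787.32 + delivery 1926.93 + duty 5570.32 = 8284.57
Landed cost = invoice 185677.18 + 8284.57 = 193961.75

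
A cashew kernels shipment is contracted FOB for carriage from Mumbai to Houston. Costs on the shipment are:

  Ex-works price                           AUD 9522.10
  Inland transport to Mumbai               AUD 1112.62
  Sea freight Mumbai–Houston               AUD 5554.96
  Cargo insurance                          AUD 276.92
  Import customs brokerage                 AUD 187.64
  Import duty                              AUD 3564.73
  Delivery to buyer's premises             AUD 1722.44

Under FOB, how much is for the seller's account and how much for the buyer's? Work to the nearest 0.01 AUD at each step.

FOB: the seller bears costs until goods are on board at the origin port; the buyer bears freight, insurance and all costs thereafter.
Seller's account: goods 9522.10 + inland to port 1112.62 = 10634.72
Buyer's account: freight 5554.96 + insurance 276.92 + brokerage 187.64 + duty 3564.73 + delivery 1722.44 = 11306.69

Seller: AUD 10634.72; buyer: AUD 11306.69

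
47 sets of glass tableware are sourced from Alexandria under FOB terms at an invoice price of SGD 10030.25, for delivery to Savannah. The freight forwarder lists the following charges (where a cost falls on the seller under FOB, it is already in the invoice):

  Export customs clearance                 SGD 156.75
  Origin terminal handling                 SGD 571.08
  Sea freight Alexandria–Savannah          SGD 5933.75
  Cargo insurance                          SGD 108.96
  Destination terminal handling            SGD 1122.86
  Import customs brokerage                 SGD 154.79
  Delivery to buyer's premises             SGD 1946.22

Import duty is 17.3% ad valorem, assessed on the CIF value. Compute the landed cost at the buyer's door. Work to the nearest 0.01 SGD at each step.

Total landed cost: SGD 22077.45

FOB: the seller bears costs until goods are on board at the origin port; the buyer bears freight, insurance and all costs thereafter.
Already in the invoice (seller's account under FOB): export clearance, origin terminal — exclude.
CIF value = FOB price + freight + insurance = 10030.25 + 5933.75 + 108.96 = 16072.96
Import duty = 16072.96 × 17.3% = 2780.62
Buyer bears: freight 5933.75 + insurance 108.96 + destination terminal 1122.86 + brokerage 154.79 + delivery 1946.22 + duty 2780.62 = 12047.20
Landed cost = invoice 10030.25 + 12047.20 = 22077.45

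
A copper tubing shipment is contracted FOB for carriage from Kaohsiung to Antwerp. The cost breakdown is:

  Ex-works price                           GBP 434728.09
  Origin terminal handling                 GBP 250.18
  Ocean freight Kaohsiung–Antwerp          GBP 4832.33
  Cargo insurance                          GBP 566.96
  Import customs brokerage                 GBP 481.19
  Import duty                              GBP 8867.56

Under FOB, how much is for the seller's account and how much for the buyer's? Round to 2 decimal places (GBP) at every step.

Seller: GBP 434978.27; buyer: GBP 14748.04

FOB: the seller bears costs until goods are on board at the origin port; the buyer bears freight, insurance and all costs thereafter.
Seller's account: goods 434728.09 + origin terminal 250.18 = 434978.27
Buyer's account: freight 4832.33 + insurance 566.96 + brokerage 481.19 + duty 8867.56 = 14748.04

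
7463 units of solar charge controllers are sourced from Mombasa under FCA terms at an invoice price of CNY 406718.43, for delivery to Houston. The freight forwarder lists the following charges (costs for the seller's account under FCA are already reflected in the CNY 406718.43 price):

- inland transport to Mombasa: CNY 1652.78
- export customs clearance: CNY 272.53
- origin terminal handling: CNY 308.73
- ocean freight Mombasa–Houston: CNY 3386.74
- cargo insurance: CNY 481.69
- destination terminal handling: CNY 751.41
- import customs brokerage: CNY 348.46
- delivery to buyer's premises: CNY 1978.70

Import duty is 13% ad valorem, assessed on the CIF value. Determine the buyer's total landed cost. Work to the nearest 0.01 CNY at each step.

Total landed cost: CNY 467390.59

FCA: the seller delivers export-cleared goods to the carrier; the buyer bears costs from that point.
Already in the invoice (seller's account under FCA): inland to port, export clearance — exclude.
CIF value = FCA price + origin terminal + freight + insurance = 406718.43 + 308.73 + 3386.74 + 481.69 = 410895.59
Import duty = 410895.59 × 13% = 53416.43
Buyer bears: origin terminal 308.73 + freight 3386.74 + insurance 481.69 + destination terminal 751.41 + brokerage 348.46 + delivery 1978.70 + duty 53416.43 = 60672.16
Landed cost = invoice 406718.43 + 60672.16 = 467390.59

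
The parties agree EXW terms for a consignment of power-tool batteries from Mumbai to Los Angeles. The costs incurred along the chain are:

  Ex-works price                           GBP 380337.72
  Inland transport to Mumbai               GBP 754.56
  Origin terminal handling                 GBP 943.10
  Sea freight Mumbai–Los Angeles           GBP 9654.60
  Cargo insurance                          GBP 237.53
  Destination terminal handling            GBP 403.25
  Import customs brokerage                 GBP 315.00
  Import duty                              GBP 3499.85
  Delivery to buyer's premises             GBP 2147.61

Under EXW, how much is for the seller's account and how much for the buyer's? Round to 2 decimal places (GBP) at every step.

Seller: GBP 380337.72; buyer: GBP 17955.50

EXW: the seller makes goods available at their premises; the buyer bears all onward costs.
Seller's account: goods 380337.72 = 380337.72
Buyer's account: inland to port 754.56 + origin terminal 943.10 + freight 9654.60 + insurance 237.53 + destination terminal 403.25 + brokerage 315.00 + duty 3499.85 + delivery 2147.61 = 17955.50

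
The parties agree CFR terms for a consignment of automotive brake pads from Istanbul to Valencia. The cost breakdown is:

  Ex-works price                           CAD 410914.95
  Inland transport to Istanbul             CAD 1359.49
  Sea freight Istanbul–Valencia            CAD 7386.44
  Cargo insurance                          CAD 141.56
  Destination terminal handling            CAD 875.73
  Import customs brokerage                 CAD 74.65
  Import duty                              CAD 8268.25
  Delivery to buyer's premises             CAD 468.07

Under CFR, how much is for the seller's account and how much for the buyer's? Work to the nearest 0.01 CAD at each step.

CFR: the seller pays costs through ocean freight to the destination port, but not insurance.
Seller's account: goods 410914.95 + inland to port 1359.49 + freight 7386.44 = 419660.88
Buyer's account: insurance 141.56 + destination terminal 875.73 + brokerage 74.65 + duty 8268.25 + delivery 468.07 = 9828.26

Seller: CAD 419660.88; buyer: CAD 9828.26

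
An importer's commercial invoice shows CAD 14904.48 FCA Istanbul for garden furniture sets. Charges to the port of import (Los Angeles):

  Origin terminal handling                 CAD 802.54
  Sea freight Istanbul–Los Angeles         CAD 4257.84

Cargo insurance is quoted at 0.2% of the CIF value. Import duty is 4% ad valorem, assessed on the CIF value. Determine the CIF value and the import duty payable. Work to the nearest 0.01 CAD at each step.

CIF value: CAD 20004.87; import duty: CAD 800.19

Let C be the CIF value. C = FCA price + pre-shipment costs + freight + 0.2% × C
C − 0.2% × C = 14904.48 + 802.54 + 4257.84
0.998 × C = 19964.86
C = 19964.86 / 0.998 = 20004.87
Insurance premium = 0.2% × 20004.87 = 40.01
Import duty = 20004.87 × 4% = 800.19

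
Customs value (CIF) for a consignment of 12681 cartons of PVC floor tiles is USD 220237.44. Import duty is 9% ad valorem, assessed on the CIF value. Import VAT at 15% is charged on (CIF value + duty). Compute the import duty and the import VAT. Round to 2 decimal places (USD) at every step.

Import duty: USD 19821.37; import VAT: USD 36008.82

Import duty = 220237.44 × 9% = 19821.37
VAT base = CIF + duty = 220237.44 + 19821.37 = 240058.81
Import VAT = 240058.81 × 15% = 36008.82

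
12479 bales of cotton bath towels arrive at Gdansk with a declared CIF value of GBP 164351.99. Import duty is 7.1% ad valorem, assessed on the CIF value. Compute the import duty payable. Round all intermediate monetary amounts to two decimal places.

Import duty: GBP 11668.99

Import duty = 164351.99 × 7.1% = 11668.99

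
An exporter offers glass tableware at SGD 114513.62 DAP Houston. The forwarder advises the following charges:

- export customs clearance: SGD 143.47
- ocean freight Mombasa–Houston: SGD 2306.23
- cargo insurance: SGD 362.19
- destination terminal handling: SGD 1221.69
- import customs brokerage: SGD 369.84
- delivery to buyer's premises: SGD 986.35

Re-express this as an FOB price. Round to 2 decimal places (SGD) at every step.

FOB price: SGD 109637.16

Not relevant to the conversion: export clearance — on the seller under both DAP and FOB; already in the DAP price and stays in the FOB price. brokerage — on the buyer under both terms; not part of either seller's price.
From DAP to FOB, the seller no longer bears: freight, insurance, destination terminal, delivery.
FOB price = 114513.62 − 2306.23 − 362.19 − 1221.69 − 986.35 = 109637.16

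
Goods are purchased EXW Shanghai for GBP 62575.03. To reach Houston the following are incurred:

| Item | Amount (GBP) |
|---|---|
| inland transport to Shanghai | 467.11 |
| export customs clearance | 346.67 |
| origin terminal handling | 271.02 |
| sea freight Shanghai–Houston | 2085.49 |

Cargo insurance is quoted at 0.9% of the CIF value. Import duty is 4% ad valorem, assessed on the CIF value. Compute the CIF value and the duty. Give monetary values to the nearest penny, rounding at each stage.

CIF value: GBP 66342.40; import duty: GBP 2653.70

Let C be the CIF value. C = EXW price + pre-shipment costs + freight + 0.9% × C
C − 0.9% × C = 62575.03 + 467.11 + 346.67 + 271.02 + 2085.49
0.991 × C = 65745.32
C = 65745.32 / 0.991 = 66342.40
Insurance premium = 0.9% × 66342.40 = 597.08
Import duty = 66342.40 × 4% = 2653.70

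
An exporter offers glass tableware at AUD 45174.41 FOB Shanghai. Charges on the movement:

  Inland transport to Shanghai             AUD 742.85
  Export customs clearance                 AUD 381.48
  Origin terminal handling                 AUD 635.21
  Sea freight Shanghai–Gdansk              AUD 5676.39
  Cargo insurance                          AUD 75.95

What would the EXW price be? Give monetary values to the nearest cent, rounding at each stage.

EXW price: AUD 43414.87

Not relevant to the conversion: freight, insurance — on the buyer under both terms; not part of either seller's price.
From FOB to EXW, the seller no longer bears: inland to port, export clearance, origin terminal.
EXW price = 45174.41 − 742.85 − 381.48 − 635.21 = 43414.87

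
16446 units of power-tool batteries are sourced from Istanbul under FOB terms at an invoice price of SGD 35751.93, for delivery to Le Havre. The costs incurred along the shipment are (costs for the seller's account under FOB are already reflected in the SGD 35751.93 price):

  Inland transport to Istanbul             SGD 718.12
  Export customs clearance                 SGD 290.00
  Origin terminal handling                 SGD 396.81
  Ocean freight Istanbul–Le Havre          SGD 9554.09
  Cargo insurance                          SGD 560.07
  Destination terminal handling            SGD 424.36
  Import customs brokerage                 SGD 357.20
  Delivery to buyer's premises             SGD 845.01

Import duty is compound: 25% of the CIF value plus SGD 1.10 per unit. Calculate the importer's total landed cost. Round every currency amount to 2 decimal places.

Total landed cost: SGD 77049.78

FOB: the seller bears costs until goods are on board at the origin port; the buyer bears freight, insurance and all costs thereafter.
Already in the invoice (seller's account under FOB): inland to port, export clearance, origin terminal — exclude.
CIF value = FOB price + freight + insurance = 35751.93 + 9554.09 + 560.07 = 45866.09
Ad valorem component: 45866.09 × 25% = 11466.52
Specific component: 16446 × 1.10 = 18090.60
Import duty = 11466.52 + 18090.60 = 29557.12
Buyer bears: freight 9554.09 + insurance 560.07 + destination terminal 424.36 + brokerage 357.20 + delivery 845.01 + duty 29557.12 = 41297.85
Landed cost = invoice 35751.93 + 41297.85 = 77049.78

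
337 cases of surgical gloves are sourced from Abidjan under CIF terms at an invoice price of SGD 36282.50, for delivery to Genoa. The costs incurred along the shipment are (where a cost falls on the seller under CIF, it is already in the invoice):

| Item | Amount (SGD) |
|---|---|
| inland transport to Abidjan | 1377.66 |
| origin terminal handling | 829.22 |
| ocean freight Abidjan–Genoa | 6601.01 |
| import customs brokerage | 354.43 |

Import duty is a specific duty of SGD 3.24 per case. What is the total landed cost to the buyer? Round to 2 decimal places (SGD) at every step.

Total landed cost: SGD 37728.81

CIF: the seller pays costs through ocean freight and marine insurance to the destination port.
Already in the invoice (seller's account under CIF): inland to port, origin terminal, freight — exclude.
The CIF price already equals the CIF value: 36282.50
Import duty = 337 × 3.24 = 1091.88
Buyer bears: brokerage 354.43 + duty 1091.88 = 1446.31
Landed cost = invoice 36282.50 + 1446.31 = 37728.81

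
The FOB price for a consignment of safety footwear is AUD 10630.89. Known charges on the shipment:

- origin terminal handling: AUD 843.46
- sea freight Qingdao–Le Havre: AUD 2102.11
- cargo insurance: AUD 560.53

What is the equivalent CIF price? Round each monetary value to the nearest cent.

Not relevant to the conversion: origin terminal — on the seller under both FOB and CIF; already in the FOB price and stays in the CIF price.
From FOB to CIF, the seller additionally bears: freight, insurance.
CIF price = 10630.89 + 2102.11 + 560.53 = 13293.53

CIF price: AUD 13293.53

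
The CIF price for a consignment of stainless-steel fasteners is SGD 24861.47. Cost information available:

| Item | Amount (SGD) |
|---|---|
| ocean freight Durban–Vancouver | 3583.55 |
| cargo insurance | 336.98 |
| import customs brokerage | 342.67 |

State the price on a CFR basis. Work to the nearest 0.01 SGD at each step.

CFR price: SGD 24524.49

Not relevant to the conversion: freight — on the seller under both CIF and CFR; already in the CIF price and stays in the CFR price. brokerage — on the buyer under both terms; not part of either seller's price.
From CIF to CFR, the seller no longer bears: insurance.
CFR price = 24861.47 − 336.98 = 24524.49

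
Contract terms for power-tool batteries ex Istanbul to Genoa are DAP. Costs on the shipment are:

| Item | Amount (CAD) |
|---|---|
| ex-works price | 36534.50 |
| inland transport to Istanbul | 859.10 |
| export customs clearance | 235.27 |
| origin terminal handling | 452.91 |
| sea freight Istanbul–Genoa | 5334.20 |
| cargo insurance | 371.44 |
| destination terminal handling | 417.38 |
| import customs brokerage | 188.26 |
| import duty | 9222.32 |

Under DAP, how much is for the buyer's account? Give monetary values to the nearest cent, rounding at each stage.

DAP: the seller bears all costs to the named destination except import duty and clearance.
Seller's account: goods 36534.50 + inland to port 859.10 + export clearance 235.27 + origin terminal 452.91 + freight 5334.20 + insurance 371.44 + destination terminal 417.38 = 44204.80
Buyer's account: brokerage 188.26 + duty 9222.32 = 9410.58

Buyer's account: CAD 9410.58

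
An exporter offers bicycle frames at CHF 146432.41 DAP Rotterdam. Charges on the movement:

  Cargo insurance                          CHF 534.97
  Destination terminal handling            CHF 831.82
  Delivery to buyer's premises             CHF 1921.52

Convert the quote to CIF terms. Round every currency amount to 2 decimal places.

Not relevant to the conversion: insurance — on the seller under both DAP and CIF; already in the DAP price and stays in the CIF price.
From DAP to CIF, the seller no longer bears: destination terminal, delivery.
CIF price = 146432.41 − 831.82 − 1921.52 = 143679.07

CIF price: CHF 143679.07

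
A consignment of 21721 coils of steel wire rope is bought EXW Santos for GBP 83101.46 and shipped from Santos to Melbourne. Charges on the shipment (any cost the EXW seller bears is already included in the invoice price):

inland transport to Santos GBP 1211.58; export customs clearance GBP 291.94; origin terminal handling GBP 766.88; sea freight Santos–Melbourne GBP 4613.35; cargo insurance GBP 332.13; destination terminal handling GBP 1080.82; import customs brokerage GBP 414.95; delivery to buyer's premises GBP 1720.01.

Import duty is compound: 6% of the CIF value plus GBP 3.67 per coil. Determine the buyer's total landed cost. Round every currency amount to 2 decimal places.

Total landed cost: GBP 178668.23

EXW: the seller makes goods available at their premises; the buyer bears all onward costs.
CIF value = EXW price + inland to port + export clearance + origin terminal + freight + insurance = 83101.46 + 1211.58 + 291.94 + 766.88 + 4613.35 + 332.13 = 90317.34
Ad valorem component: 90317.34 × 6% = 5419.04
Specific component: 21721 × 3.67 = 79716.07
Import duty = 5419.04 + 79716.07 = 85135.11
Buyer bears: inland to port 1211.58 + export clearance 291.94 + origin terminal 766.88 + freight 4613.35 + insurance 332.13 + destination terminal 1080.82 + brokerage 414.95 + delivery 1720.01 + duty 85135.11 = 95566.77
Landed cost = invoice 83101.46 + 95566.77 = 178668.23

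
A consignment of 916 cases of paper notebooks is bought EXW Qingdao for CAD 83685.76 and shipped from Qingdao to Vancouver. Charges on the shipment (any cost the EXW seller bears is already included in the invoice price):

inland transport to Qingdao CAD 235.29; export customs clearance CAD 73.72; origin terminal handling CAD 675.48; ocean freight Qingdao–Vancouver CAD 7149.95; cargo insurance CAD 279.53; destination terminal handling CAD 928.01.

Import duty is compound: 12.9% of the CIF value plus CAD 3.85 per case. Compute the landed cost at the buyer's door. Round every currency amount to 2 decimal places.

Total landed cost: CAD 108435.21

EXW: the seller makes goods available at their premises; the buyer bears all onward costs.
CIF value = EXW price + inland to port + export clearance + origin terminal + freight + insurance = 83685.76 + 235.29 + 73.72 + 675.48 + 7149.95 + 279.53 = 92099.73
Ad valorem component: 92099.73 × 12.9% = 11880.87
Specific component: 916 × 3.85 = 3526.60
Import duty = 11880.87 + 3526.60 = 15407.47
Buyer bears: inland to port 235.29 + export clearance 73.72 + origin terminal 675.48 + freight 7149.95 + insurance 279.53 + destination terminal 928.01 + duty 15407.47 = 24749.45
Landed cost = invoice 83685.76 + 24749.45 = 108435.21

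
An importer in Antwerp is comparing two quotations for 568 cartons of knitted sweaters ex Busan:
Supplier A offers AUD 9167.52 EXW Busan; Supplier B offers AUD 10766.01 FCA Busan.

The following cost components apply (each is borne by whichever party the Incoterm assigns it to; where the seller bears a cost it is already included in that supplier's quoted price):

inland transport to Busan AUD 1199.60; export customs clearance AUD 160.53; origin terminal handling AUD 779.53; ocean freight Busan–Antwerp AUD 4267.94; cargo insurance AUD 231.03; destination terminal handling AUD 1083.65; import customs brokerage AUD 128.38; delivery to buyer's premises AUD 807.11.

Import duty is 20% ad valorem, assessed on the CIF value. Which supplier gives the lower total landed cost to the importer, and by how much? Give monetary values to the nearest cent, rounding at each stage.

Supplier A (EXW):
CIF value = EXW price + inland to port + export clearance + origin terminal + freight + insurance = 9167.52 + 1199.60 + 160.53 + 779.53 + 4267.94 + 231.03 = 15806.15
Import duty = 15806.15 × 20% = 3161.23
Buyer bears (A): 1199.60 + 160.53 + 779.53 + 4267.94 + 231.03 + 1083.65 + 128.38 + 807.11 = 8657.77
Landed cost (A) = invoice 9167.52 + 8657.77 + duty 3161.23 = 20986.52
Supplier B (FCA):
CIF value = FCA price + origin terminal + freight + insurance = 10766.01 + 779.53 + 4267.94 + 231.03 = 16044.51
Import duty = 16044.51 × 20% = 3208.90
Buyer bears (B): 779.53 + 4267.94 + 231.03 + 1083.65 + 128.38 + 807.11 = 7297.64
Landed cost (B) = invoice 10766.01 + 7297.64 + duty 3208.90 = 21272.55
Difference = |20986.52 − 21272.55| = 286.03

Supplier A is cheaper by AUD 286.03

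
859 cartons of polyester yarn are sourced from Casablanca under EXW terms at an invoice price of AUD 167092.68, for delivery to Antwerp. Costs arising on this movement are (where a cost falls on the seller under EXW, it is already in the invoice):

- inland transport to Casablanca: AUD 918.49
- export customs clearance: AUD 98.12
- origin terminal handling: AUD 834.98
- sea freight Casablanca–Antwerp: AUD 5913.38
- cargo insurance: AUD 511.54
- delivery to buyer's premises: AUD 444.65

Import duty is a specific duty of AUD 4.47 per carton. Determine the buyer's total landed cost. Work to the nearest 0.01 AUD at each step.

Total landed cost: AUD 179653.57

EXW: the seller makes goods available at their premises; the buyer bears all onward costs.
CIF value = EXW price + inland to port + export clearance + origin terminal + freight + insurance = 167092.68 + 918.49 + 98.12 + 834.98 + 5913.38 + 511.54 = 175369.19
Import duty = 859 × 4.47 = 3839.73
Buyer bears: inland to port 918.49 + export clearance 98.12 + origin terminal 834.98 + freight 5913.38 + insurance 511.54 + delivery 444.65 + duty 3839.73 = 12560.89
Landed cost = invoice 167092.68 + 12560.89 = 179653.57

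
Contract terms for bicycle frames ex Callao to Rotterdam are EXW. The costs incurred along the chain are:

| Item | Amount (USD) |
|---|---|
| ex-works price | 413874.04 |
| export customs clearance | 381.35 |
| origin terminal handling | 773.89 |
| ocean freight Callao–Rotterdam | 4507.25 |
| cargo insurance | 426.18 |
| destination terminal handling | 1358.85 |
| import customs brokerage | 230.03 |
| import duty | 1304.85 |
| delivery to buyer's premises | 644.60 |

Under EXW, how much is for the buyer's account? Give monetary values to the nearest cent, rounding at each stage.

EXW: the seller makes goods available at their premises; the buyer bears all onward costs.
Seller's account: goods 413874.04 = 413874.04
Buyer's account: export clearance 381.35 + origin terminal 773.89 + freight 4507.25 + insurance 426.18 + destination terminal 1358.85 + brokerage 230.03 + duty 1304.85 + delivery 644.60 = 9627.00

Buyer's account: USD 9627.00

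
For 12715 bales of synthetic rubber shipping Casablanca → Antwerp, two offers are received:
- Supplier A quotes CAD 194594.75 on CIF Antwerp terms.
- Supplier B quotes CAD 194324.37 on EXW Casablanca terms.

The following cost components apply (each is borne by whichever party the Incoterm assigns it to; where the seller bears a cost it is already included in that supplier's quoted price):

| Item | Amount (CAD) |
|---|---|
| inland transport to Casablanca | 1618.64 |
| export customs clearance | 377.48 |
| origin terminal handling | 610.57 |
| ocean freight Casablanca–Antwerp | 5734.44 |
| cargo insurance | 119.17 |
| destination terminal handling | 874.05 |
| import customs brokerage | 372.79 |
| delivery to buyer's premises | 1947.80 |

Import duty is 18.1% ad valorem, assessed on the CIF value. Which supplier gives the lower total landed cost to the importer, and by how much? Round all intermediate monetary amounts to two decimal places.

Supplier A (CIF):
The CIF price already equals the CIF value: 194594.75
Import duty = 194594.75 × 18.1% = 35221.65
Buyer bears (A): 874.05 + 372.79 + 1947.80 = 3194.64
Landed cost (A) = invoice 194594.75 + 3194.64 + duty 35221.65 = 233011.04
Supplier B (EXW):
CIF value = EXW price + inland to port + export clearance + origin terminal + freight + insurance = 194324.37 + 1618.64 + 377.48 + 610.57 + 5734.44 + 119.17 = 202784.67
Import duty = 202784.67 × 18.1% = 36704.03
Buyer bears (B): 1618.64 + 377.48 + 610.57 + 5734.44 + 119.17 + 874.05 + 372.79 + 1947.80 = 11654.94
Landed cost (B) = invoice 194324.37 + 11654.94 + duty 36704.03 = 242683.34
Difference = |233011.04 − 242683.34| = 9672.30

Supplier A is cheaper by CAD 9672.30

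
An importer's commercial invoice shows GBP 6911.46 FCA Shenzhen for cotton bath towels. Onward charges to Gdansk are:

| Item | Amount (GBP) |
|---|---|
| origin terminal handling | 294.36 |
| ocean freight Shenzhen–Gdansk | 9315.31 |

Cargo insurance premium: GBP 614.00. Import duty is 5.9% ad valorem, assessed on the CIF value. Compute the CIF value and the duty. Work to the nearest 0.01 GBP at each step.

CIF = FCA price + pre-shipment costs + freight + insurance
CIF = 6911.46 + 294.36 + 9315.31 + 614.00 = 17135.13
Import duty = 17135.13 × 5.9% = 1010.97

CIF value: GBP 17135.13; import duty: GBP 1010.97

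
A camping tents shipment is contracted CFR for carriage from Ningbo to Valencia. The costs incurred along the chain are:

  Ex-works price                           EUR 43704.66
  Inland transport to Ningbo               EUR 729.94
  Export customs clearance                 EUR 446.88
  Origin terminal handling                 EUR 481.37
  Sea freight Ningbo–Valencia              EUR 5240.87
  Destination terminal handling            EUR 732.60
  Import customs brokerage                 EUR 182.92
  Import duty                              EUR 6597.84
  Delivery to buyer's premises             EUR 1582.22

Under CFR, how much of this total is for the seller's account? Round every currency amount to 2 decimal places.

CFR: the seller pays costs through ocean freight to the destination port, but not insurance.
Seller's account: goods 43704.66 + inland to port 729.94 + export clearance 446.88 + origin terminal 481.37 + freight 5240.87 = 50603.72
Buyer's account: destination terminal 732.60 + brokerage 182.92 + duty 6597.84 + delivery 1582.22 = 9095.58

Seller's account: EUR 50603.72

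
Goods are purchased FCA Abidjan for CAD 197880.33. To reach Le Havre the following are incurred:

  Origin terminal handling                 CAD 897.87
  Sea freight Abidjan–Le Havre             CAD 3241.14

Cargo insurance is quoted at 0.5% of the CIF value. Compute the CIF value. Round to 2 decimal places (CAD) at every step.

CIF value: CAD 203034.51

Let C be the CIF value. C = FCA price + pre-shipment costs + freight + 0.5% × C
C − 0.5% × C = 197880.33 + 897.87 + 3241.14
0.995 × C = 202019.34
C = 202019.34 / 0.995 = 203034.51
Insurance premium = 0.5% × 203034.51 = 1015.17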